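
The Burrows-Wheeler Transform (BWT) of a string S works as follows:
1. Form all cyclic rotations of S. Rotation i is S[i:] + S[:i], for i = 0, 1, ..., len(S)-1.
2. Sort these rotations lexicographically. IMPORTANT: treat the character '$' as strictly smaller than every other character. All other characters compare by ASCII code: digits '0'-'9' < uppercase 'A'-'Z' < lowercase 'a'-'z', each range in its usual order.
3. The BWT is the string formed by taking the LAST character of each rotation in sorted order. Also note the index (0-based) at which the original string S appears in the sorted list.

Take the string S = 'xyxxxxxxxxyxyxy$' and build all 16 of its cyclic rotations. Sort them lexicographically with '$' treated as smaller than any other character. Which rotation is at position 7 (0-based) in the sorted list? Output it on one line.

All 16 rotations (rotation i = S[i:]+S[:i]):
  rot[0] = xyxxxxxxxxyxyxy$
  rot[1] = yxxxxxxxxyxyxy$x
  rot[2] = xxxxxxxxyxyxy$xy
  rot[3] = xxxxxxxyxyxy$xyx
  rot[4] = xxxxxxyxyxy$xyxx
  rot[5] = xxxxxyxyxy$xyxxx
  rot[6] = xxxxyxyxy$xyxxxx
  rot[7] = xxxyxyxy$xyxxxxx
  rot[8] = xxyxyxy$xyxxxxxx
  rot[9] = xyxyxy$xyxxxxxxx
  rot[10] = yxyxy$xyxxxxxxxx
  rot[11] = xyxy$xyxxxxxxxxy
  rot[12] = yxy$xyxxxxxxxxyx
  rot[13] = xy$xyxxxxxxxxyxy
  rot[14] = y$xyxxxxxxxxyxyx
  rot[15] = $xyxxxxxxxxyxyxy
Sorted (with $ < everything):
  sorted[0] = $xyxxxxxxxxyxyxy
  sorted[1] = xxxxxxxxyxyxy$xy
  sorted[2] = xxxxxxxyxyxy$xyx
  sorted[3] = xxxxxxyxyxy$xyxx
  sorted[4] = xxxxxyxyxy$xyxxx
  sorted[5] = xxxxyxyxy$xyxxxx
  sorted[6] = xxxyxyxy$xyxxxxx
  sorted[7] = xxyxyxy$xyxxxxxx
  sorted[8] = xy$xyxxxxxxxxyxy
  sorted[9] = xyxxxxxxxxyxyxy$
  sorted[10] = xyxy$xyxxxxxxxxy
  sorted[11] = xyxyxy$xyxxxxxxx
  sorted[12] = y$xyxxxxxxxxyxyx
  sorted[13] = yxxxxxxxxyxyxy$x
  sorted[14] = yxy$xyxxxxxxxxyx
  sorted[15] = yxyxy$xyxxxxxxxx
sorted[7] = xxyxyxy$xyxxxxxx

Answer: xxyxyxy$xyxxxxxx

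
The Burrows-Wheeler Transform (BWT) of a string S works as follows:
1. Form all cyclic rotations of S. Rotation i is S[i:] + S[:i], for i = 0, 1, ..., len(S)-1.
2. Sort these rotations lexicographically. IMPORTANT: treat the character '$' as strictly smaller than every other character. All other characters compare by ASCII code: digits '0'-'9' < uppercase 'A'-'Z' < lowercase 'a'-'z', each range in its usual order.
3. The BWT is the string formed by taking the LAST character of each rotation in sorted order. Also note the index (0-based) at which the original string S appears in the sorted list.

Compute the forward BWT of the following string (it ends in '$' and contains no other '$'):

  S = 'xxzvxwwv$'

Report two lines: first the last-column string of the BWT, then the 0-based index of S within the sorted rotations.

Answer: vwzwxv$xx
6

Derivation:
All 9 rotations (rotation i = S[i:]+S[:i]):
  rot[0] = xxzvxwwv$
  rot[1] = xzvxwwv$x
  rot[2] = zvxwwv$xx
  rot[3] = vxwwv$xxz
  rot[4] = xwwv$xxzv
  rot[5] = wwv$xxzvx
  rot[6] = wv$xxzvxw
  rot[7] = v$xxzvxww
  rot[8] = $xxzvxwwv
Sorted (with $ < everything):
  sorted[0] = $xxzvxwwv  (last char: 'v')
  sorted[1] = v$xxzvxww  (last char: 'w')
  sorted[2] = vxwwv$xxz  (last char: 'z')
  sorted[3] = wv$xxzvxw  (last char: 'w')
  sorted[4] = wwv$xxzvx  (last char: 'x')
  sorted[5] = xwwv$xxzv  (last char: 'v')
  sorted[6] = xxzvxwwv$  (last char: '$')
  sorted[7] = xzvxwwv$x  (last char: 'x')
  sorted[8] = zvxwwv$xx  (last char: 'x')
Last column: vwzwxv$xx
Original string S is at sorted index 6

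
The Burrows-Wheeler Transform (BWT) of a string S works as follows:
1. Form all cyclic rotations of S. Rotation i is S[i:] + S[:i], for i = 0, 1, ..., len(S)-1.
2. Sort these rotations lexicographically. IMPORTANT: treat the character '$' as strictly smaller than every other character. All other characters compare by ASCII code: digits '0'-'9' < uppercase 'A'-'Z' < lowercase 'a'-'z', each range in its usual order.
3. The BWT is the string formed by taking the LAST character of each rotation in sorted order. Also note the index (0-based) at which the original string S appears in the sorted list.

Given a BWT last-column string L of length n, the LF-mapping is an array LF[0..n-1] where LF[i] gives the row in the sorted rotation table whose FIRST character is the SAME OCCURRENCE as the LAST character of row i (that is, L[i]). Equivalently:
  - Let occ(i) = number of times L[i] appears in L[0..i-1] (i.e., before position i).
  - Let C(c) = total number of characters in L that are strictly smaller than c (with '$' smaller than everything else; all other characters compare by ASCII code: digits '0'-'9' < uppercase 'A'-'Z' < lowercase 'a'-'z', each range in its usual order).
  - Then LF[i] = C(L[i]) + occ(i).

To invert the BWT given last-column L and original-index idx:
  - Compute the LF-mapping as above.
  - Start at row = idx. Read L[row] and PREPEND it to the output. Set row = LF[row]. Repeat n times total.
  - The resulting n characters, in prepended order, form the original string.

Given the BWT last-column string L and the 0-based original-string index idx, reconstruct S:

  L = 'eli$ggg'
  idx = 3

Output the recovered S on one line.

LF mapping: 1 6 5 0 2 3 4
Walk LF starting at row 3, prepending L[row]:
  step 1: row=3, L[3]='$', prepend. Next row=LF[3]=0
  step 2: row=0, L[0]='e', prepend. Next row=LF[0]=1
  step 3: row=1, L[1]='l', prepend. Next row=LF[1]=6
  step 4: row=6, L[6]='g', prepend. Next row=LF[6]=4
  step 5: row=4, L[4]='g', prepend. Next row=LF[4]=2
  step 6: row=2, L[2]='i', prepend. Next row=LF[2]=5
  step 7: row=5, L[5]='g', prepend. Next row=LF[5]=3
Reversed output: giggle$

Answer: giggle$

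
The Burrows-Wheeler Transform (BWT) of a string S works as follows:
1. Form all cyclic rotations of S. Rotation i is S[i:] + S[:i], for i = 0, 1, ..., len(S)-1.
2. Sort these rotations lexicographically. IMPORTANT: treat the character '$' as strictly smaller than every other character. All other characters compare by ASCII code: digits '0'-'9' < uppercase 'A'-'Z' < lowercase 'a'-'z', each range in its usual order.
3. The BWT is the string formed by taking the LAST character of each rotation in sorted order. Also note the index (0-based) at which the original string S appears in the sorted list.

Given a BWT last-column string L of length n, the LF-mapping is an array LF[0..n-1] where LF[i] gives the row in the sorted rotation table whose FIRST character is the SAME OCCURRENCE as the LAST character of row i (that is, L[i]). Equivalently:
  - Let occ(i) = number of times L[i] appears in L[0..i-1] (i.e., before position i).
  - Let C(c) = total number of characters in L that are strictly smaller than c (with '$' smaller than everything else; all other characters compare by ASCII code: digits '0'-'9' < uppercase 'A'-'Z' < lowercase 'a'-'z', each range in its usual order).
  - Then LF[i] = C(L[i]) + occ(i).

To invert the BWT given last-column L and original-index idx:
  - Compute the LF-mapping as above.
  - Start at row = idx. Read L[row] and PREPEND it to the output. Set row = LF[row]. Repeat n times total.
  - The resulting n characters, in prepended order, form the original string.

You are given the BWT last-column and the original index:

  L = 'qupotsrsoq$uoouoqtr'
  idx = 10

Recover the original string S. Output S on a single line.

Answer: rpoqquoosoturutosq$

Derivation:
LF mapping: 7 16 6 1 14 12 10 13 2 8 0 17 3 4 18 5 9 15 11
Walk LF starting at row 10, prepending L[row]:
  step 1: row=10, L[10]='$', prepend. Next row=LF[10]=0
  step 2: row=0, L[0]='q', prepend. Next row=LF[0]=7
  step 3: row=7, L[7]='s', prepend. Next row=LF[7]=13
  step 4: row=13, L[13]='o', prepend. Next row=LF[13]=4
  step 5: row=4, L[4]='t', prepend. Next row=LF[4]=14
  step 6: row=14, L[14]='u', prepend. Next row=LF[14]=18
  step 7: row=18, L[18]='r', prepend. Next row=LF[18]=11
  step 8: row=11, L[11]='u', prepend. Next row=LF[11]=17
  step 9: row=17, L[17]='t', prepend. Next row=LF[17]=15
  step 10: row=15, L[15]='o', prepend. Next row=LF[15]=5
  step 11: row=5, L[5]='s', prepend. Next row=LF[5]=12
  step 12: row=12, L[12]='o', prepend. Next row=LF[12]=3
  step 13: row=3, L[3]='o', prepend. Next row=LF[3]=1
  step 14: row=1, L[1]='u', prepend. Next row=LF[1]=16
  step 15: row=16, L[16]='q', prepend. Next row=LF[16]=9
  step 16: row=9, L[9]='q', prepend. Next row=LF[9]=8
  step 17: row=8, L[8]='o', prepend. Next row=LF[8]=2
  step 18: row=2, L[2]='p', prepend. Next row=LF[2]=6
  step 19: row=6, L[6]='r', prepend. Next row=LF[6]=10
Reversed output: rpoqquoosoturutosq$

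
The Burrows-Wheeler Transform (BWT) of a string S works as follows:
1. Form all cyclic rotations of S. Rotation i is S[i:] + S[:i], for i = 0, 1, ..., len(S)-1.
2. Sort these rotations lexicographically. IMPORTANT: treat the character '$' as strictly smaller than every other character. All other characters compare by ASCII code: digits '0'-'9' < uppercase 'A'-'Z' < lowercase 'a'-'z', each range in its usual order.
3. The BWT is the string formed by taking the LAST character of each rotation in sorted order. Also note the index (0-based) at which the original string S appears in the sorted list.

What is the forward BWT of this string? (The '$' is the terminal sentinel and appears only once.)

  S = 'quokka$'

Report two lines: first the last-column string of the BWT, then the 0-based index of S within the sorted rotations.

All 7 rotations (rotation i = S[i:]+S[:i]):
  rot[0] = quokka$
  rot[1] = uokka$q
  rot[2] = okka$qu
  rot[3] = kka$quo
  rot[4] = ka$quok
  rot[5] = a$quokk
  rot[6] = $quokka
Sorted (with $ < everything):
  sorted[0] = $quokka  (last char: 'a')
  sorted[1] = a$quokk  (last char: 'k')
  sorted[2] = ka$quok  (last char: 'k')
  sorted[3] = kka$quo  (last char: 'o')
  sorted[4] = okka$qu  (last char: 'u')
  sorted[5] = quokka$  (last char: '$')
  sorted[6] = uokka$q  (last char: 'q')
Last column: akkou$q
Original string S is at sorted index 5

Answer: akkou$q
5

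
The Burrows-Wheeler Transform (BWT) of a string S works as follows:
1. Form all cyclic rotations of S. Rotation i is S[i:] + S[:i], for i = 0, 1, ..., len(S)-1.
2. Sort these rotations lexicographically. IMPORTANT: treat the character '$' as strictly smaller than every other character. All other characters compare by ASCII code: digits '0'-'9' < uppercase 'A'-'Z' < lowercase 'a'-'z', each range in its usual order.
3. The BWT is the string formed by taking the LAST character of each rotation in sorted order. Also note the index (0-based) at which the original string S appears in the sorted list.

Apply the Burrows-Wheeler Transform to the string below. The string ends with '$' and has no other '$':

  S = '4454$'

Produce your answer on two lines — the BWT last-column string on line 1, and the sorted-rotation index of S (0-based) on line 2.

Answer: 45$44
2

Derivation:
All 5 rotations (rotation i = S[i:]+S[:i]):
  rot[0] = 4454$
  rot[1] = 454$4
  rot[2] = 54$44
  rot[3] = 4$445
  rot[4] = $4454
Sorted (with $ < everything):
  sorted[0] = $4454  (last char: '4')
  sorted[1] = 4$445  (last char: '5')
  sorted[2] = 4454$  (last char: '$')
  sorted[3] = 454$4  (last char: '4')
  sorted[4] = 54$44  (last char: '4')
Last column: 45$44
Original string S is at sorted index 2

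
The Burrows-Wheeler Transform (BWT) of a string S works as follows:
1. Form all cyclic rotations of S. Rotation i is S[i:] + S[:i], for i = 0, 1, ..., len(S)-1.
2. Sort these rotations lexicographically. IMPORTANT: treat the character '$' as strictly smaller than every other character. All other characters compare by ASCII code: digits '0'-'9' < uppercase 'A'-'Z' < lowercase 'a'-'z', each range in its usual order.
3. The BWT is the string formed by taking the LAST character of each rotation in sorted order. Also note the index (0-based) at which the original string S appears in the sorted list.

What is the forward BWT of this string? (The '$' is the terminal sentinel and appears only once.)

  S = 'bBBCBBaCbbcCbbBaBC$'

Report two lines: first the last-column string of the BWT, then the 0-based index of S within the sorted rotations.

All 19 rotations (rotation i = S[i:]+S[:i]):
  rot[0] = bBBCBBaCbbcCbbBaBC$
  rot[1] = BBCBBaCbbcCbbBaBC$b
  rot[2] = BCBBaCbbcCbbBaBC$bB
  rot[3] = CBBaCbbcCbbBaBC$bBB
  rot[4] = BBaCbbcCbbBaBC$bBBC
  rot[5] = BaCbbcCbbBaBC$bBBCB
  rot[6] = aCbbcCbbBaBC$bBBCBB
  rot[7] = CbbcCbbBaBC$bBBCBBa
  rot[8] = bbcCbbBaBC$bBBCBBaC
  rot[9] = bcCbbBaBC$bBBCBBaCb
  rot[10] = cCbbBaBC$bBBCBBaCbb
  rot[11] = CbbBaBC$bBBCBBaCbbc
  rot[12] = bbBaBC$bBBCBBaCbbcC
  rot[13] = bBaBC$bBBCBBaCbbcCb
  rot[14] = BaBC$bBBCBBaCbbcCbb
  rot[15] = aBC$bBBCBBaCbbcCbbB
  rot[16] = BC$bBBCBBaCbbcCbbBa
  rot[17] = C$bBBCBBaCbbcCbbBaB
  rot[18] = $bBBCBBaCbbcCbbBaBC
Sorted (with $ < everything):
  sorted[0] = $bBBCBBaCbbcCbbBaBC  (last char: 'C')
  sorted[1] = BBCBBaCbbcCbbBaBC$b  (last char: 'b')
  sorted[2] = BBaCbbcCbbBaBC$bBBC  (last char: 'C')
  sorted[3] = BC$bBBCBBaCbbcCbbBa  (last char: 'a')
  sorted[4] = BCBBaCbbcCbbBaBC$bB  (last char: 'B')
  sorted[5] = BaBC$bBBCBBaCbbcCbb  (last char: 'b')
  sorted[6] = BaCbbcCbbBaBC$bBBCB  (last char: 'B')
  sorted[7] = C$bBBCBBaCbbcCbbBaB  (last char: 'B')
  sorted[8] = CBBaCbbcCbbBaBC$bBB  (last char: 'B')
  sorted[9] = CbbBaBC$bBBCBBaCbbc  (last char: 'c')
  sorted[10] = CbbcCbbBaBC$bBBCBBa  (last char: 'a')
  sorted[11] = aBC$bBBCBBaCbbcCbbB  (last char: 'B')
  sorted[12] = aCbbcCbbBaBC$bBBCBB  (last char: 'B')
  sorted[13] = bBBCBBaCbbcCbbBaBC$  (last char: '$')
  sorted[14] = bBaBC$bBBCBBaCbbcCb  (last char: 'b')
  sorted[15] = bbBaBC$bBBCBBaCbbcC  (last char: 'C')
  sorted[16] = bbcCbbBaBC$bBBCBBaC  (last char: 'C')
  sorted[17] = bcCbbBaBC$bBBCBBaCb  (last char: 'b')
  sorted[18] = cCbbBaBC$bBBCBBaCbb  (last char: 'b')
Last column: CbCaBbBBBcaBB$bCCbb
Original string S is at sorted index 13

Answer: CbCaBbBBBcaBB$bCCbb
13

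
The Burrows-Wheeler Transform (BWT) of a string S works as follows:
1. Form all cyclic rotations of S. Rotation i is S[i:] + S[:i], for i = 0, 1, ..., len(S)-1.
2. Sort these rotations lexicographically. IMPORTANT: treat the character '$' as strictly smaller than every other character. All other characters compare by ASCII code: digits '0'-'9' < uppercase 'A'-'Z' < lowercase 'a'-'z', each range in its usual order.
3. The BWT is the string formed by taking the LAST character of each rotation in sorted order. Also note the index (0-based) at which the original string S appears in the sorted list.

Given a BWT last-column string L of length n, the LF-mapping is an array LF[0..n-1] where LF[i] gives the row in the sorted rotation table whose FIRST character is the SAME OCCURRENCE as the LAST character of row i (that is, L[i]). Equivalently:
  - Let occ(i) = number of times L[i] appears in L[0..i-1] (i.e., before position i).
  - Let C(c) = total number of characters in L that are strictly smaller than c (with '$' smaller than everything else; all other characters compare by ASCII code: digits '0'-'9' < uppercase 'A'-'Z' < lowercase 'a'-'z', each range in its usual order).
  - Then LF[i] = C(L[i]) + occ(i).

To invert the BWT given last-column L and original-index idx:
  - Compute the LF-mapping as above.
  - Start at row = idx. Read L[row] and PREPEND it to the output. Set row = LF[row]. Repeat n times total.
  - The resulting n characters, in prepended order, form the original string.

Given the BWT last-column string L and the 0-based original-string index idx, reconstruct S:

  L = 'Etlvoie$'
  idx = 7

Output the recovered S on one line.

LF mapping: 1 6 4 7 5 3 2 0
Walk LF starting at row 7, prepending L[row]:
  step 1: row=7, L[7]='$', prepend. Next row=LF[7]=0
  step 2: row=0, L[0]='E', prepend. Next row=LF[0]=1
  step 3: row=1, L[1]='t', prepend. Next row=LF[1]=6
  step 4: row=6, L[6]='e', prepend. Next row=LF[6]=2
  step 5: row=2, L[2]='l', prepend. Next row=LF[2]=4
  step 6: row=4, L[4]='o', prepend. Next row=LF[4]=5
  step 7: row=5, L[5]='i', prepend. Next row=LF[5]=3
  step 8: row=3, L[3]='v', prepend. Next row=LF[3]=7
Reversed output: violetE$

Answer: violetE$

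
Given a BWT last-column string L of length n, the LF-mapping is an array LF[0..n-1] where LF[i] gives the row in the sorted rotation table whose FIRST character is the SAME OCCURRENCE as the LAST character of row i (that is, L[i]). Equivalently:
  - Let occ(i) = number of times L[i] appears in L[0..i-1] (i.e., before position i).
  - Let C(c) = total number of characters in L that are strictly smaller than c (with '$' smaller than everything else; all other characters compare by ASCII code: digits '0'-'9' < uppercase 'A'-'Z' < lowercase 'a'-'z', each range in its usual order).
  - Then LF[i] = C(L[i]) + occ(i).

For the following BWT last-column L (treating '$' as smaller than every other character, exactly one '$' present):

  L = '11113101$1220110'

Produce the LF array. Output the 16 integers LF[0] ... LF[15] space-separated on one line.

Char counts: '$':1, '0':3, '1':9, '2':2, '3':1
C (first-col start): C('$')=0, C('0')=1, C('1')=4, C('2')=13, C('3')=15
L[0]='1': occ=0, LF[0]=C('1')+0=4+0=4
L[1]='1': occ=1, LF[1]=C('1')+1=4+1=5
L[2]='1': occ=2, LF[2]=C('1')+2=4+2=6
L[3]='1': occ=3, LF[3]=C('1')+3=4+3=7
L[4]='3': occ=0, LF[4]=C('3')+0=15+0=15
L[5]='1': occ=4, LF[5]=C('1')+4=4+4=8
L[6]='0': occ=0, LF[6]=C('0')+0=1+0=1
L[7]='1': occ=5, LF[7]=C('1')+5=4+5=9
L[8]='$': occ=0, LF[8]=C('$')+0=0+0=0
L[9]='1': occ=6, LF[9]=C('1')+6=4+6=10
L[10]='2': occ=0, LF[10]=C('2')+0=13+0=13
L[11]='2': occ=1, LF[11]=C('2')+1=13+1=14
L[12]='0': occ=1, LF[12]=C('0')+1=1+1=2
L[13]='1': occ=7, LF[13]=C('1')+7=4+7=11
L[14]='1': occ=8, LF[14]=C('1')+8=4+8=12
L[15]='0': occ=2, LF[15]=C('0')+2=1+2=3

Answer: 4 5 6 7 15 8 1 9 0 10 13 14 2 11 12 3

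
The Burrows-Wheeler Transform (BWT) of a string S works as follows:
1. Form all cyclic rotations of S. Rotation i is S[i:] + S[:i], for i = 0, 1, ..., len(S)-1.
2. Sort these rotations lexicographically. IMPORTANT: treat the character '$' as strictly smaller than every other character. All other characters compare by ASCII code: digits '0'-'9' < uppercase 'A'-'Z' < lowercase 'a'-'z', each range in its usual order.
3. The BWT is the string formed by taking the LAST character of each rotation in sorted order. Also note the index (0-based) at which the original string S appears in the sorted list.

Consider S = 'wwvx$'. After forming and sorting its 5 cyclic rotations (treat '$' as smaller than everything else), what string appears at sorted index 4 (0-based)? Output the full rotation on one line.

All 5 rotations (rotation i = S[i:]+S[:i]):
  rot[0] = wwvx$
  rot[1] = wvx$w
  rot[2] = vx$ww
  rot[3] = x$wwv
  rot[4] = $wwvx
Sorted (with $ < everything):
  sorted[0] = $wwvx
  sorted[1] = vx$ww
  sorted[2] = wvx$w
  sorted[3] = wwvx$
  sorted[4] = x$wwv
sorted[4] = x$wwv

Answer: x$wwv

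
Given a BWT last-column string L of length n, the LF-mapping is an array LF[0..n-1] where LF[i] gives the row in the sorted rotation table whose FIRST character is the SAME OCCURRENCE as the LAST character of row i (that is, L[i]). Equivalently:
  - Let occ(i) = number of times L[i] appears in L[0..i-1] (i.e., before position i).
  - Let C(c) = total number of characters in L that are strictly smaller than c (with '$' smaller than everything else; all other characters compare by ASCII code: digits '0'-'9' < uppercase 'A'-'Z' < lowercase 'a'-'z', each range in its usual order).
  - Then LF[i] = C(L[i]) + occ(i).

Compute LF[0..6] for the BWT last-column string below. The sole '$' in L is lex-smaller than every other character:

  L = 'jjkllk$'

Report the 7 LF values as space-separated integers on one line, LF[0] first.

Answer: 1 2 3 5 6 4 0

Derivation:
Char counts: '$':1, 'j':2, 'k':2, 'l':2
C (first-col start): C('$')=0, C('j')=1, C('k')=3, C('l')=5
L[0]='j': occ=0, LF[0]=C('j')+0=1+0=1
L[1]='j': occ=1, LF[1]=C('j')+1=1+1=2
L[2]='k': occ=0, LF[2]=C('k')+0=3+0=3
L[3]='l': occ=0, LF[3]=C('l')+0=5+0=5
L[4]='l': occ=1, LF[4]=C('l')+1=5+1=6
L[5]='k': occ=1, LF[5]=C('k')+1=3+1=4
L[6]='$': occ=0, LF[6]=C('$')+0=0+0=0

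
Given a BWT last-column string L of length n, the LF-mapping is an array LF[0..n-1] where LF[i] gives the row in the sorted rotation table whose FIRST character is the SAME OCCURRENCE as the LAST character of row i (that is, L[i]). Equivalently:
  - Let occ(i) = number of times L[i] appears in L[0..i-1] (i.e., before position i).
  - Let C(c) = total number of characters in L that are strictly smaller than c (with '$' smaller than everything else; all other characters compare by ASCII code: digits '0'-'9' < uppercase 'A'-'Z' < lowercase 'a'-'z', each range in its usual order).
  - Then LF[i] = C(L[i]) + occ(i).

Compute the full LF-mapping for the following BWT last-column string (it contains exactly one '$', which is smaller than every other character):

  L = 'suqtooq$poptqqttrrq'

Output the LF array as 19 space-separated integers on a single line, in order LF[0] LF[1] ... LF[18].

Answer: 13 18 6 14 1 2 7 0 4 3 5 15 8 9 16 17 11 12 10

Derivation:
Char counts: '$':1, 'o':3, 'p':2, 'q':5, 'r':2, 's':1, 't':4, 'u':1
C (first-col start): C('$')=0, C('o')=1, C('p')=4, C('q')=6, C('r')=11, C('s')=13, C('t')=14, C('u')=18
L[0]='s': occ=0, LF[0]=C('s')+0=13+0=13
L[1]='u': occ=0, LF[1]=C('u')+0=18+0=18
L[2]='q': occ=0, LF[2]=C('q')+0=6+0=6
L[3]='t': occ=0, LF[3]=C('t')+0=14+0=14
L[4]='o': occ=0, LF[4]=C('o')+0=1+0=1
L[5]='o': occ=1, LF[5]=C('o')+1=1+1=2
L[6]='q': occ=1, LF[6]=C('q')+1=6+1=7
L[7]='$': occ=0, LF[7]=C('$')+0=0+0=0
L[8]='p': occ=0, LF[8]=C('p')+0=4+0=4
L[9]='o': occ=2, LF[9]=C('o')+2=1+2=3
L[10]='p': occ=1, LF[10]=C('p')+1=4+1=5
L[11]='t': occ=1, LF[11]=C('t')+1=14+1=15
L[12]='q': occ=2, LF[12]=C('q')+2=6+2=8
L[13]='q': occ=3, LF[13]=C('q')+3=6+3=9
L[14]='t': occ=2, LF[14]=C('t')+2=14+2=16
L[15]='t': occ=3, LF[15]=C('t')+3=14+3=17
L[16]='r': occ=0, LF[16]=C('r')+0=11+0=11
L[17]='r': occ=1, LF[17]=C('r')+1=11+1=12
L[18]='q': occ=4, LF[18]=C('q')+4=6+4=10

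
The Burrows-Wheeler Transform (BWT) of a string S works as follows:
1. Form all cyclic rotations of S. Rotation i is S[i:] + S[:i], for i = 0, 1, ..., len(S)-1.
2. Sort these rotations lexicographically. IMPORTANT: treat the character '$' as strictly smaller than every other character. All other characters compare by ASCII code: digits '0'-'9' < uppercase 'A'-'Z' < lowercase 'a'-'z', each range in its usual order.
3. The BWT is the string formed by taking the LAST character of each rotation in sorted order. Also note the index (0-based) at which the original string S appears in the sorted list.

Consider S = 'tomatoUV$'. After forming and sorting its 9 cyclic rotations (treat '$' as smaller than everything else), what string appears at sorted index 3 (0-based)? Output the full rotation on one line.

Answer: atoUV$tom

Derivation:
All 9 rotations (rotation i = S[i:]+S[:i]):
  rot[0] = tomatoUV$
  rot[1] = omatoUV$t
  rot[2] = matoUV$to
  rot[3] = atoUV$tom
  rot[4] = toUV$toma
  rot[5] = oUV$tomat
  rot[6] = UV$tomato
  rot[7] = V$tomatoU
  rot[8] = $tomatoUV
Sorted (with $ < everything):
  sorted[0] = $tomatoUV
  sorted[1] = UV$tomato
  sorted[2] = V$tomatoU
  sorted[3] = atoUV$tom
  sorted[4] = matoUV$to
  sorted[5] = oUV$tomat
  sorted[6] = omatoUV$t
  sorted[7] = toUV$toma
  sorted[8] = tomatoUV$
sorted[3] = atoUV$tom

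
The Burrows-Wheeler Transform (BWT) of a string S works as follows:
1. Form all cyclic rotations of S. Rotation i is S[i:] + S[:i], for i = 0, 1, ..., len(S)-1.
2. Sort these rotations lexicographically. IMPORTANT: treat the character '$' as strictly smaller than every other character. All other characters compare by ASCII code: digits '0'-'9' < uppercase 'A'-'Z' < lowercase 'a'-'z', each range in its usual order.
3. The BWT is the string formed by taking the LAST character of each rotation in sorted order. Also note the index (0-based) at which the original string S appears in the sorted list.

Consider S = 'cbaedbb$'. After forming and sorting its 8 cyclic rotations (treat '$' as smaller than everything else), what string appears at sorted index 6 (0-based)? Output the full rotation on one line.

Answer: dbb$cbae

Derivation:
All 8 rotations (rotation i = S[i:]+S[:i]):
  rot[0] = cbaedbb$
  rot[1] = baedbb$c
  rot[2] = aedbb$cb
  rot[3] = edbb$cba
  rot[4] = dbb$cbae
  rot[5] = bb$cbaed
  rot[6] = b$cbaedb
  rot[7] = $cbaedbb
Sorted (with $ < everything):
  sorted[0] = $cbaedbb
  sorted[1] = aedbb$cb
  sorted[2] = b$cbaedb
  sorted[3] = baedbb$c
  sorted[4] = bb$cbaed
  sorted[5] = cbaedbb$
  sorted[6] = dbb$cbae
  sorted[7] = edbb$cba
sorted[6] = dbb$cbae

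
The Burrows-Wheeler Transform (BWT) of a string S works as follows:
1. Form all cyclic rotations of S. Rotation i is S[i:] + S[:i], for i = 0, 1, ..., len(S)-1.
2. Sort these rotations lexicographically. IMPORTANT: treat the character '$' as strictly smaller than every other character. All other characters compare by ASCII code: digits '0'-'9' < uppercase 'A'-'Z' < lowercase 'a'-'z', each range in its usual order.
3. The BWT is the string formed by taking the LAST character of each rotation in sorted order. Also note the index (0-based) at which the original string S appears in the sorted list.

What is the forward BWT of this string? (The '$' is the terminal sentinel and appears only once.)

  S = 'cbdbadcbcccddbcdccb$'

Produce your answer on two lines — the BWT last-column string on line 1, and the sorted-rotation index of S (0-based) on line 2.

All 20 rotations (rotation i = S[i:]+S[:i]):
  rot[0] = cbdbadcbcccddbcdccb$
  rot[1] = bdbadcbcccddbcdccb$c
  rot[2] = dbadcbcccddbcdccb$cb
  rot[3] = badcbcccddbcdccb$cbd
  rot[4] = adcbcccddbcdccb$cbdb
  rot[5] = dcbcccddbcdccb$cbdba
  rot[6] = cbcccddbcdccb$cbdbad
  rot[7] = bcccddbcdccb$cbdbadc
  rot[8] = cccddbcdccb$cbdbadcb
  rot[9] = ccddbcdccb$cbdbadcbc
  rot[10] = cddbcdccb$cbdbadcbcc
  rot[11] = ddbcdccb$cbdbadcbccc
  rot[12] = dbcdccb$cbdbadcbcccd
  rot[13] = bcdccb$cbdbadcbcccdd
  rot[14] = cdccb$cbdbadcbcccddb
  rot[15] = dccb$cbdbadcbcccddbc
  rot[16] = ccb$cbdbadcbcccddbcd
  rot[17] = cb$cbdbadcbcccddbcdc
  rot[18] = b$cbdbadcbcccddbcdcc
  rot[19] = $cbdbadcbcccddbcdccb
Sorted (with $ < everything):
  sorted[0] = $cbdbadcbcccddbcdccb  (last char: 'b')
  sorted[1] = adcbcccddbcdccb$cbdb  (last char: 'b')
  sorted[2] = b$cbdbadcbcccddbcdcc  (last char: 'c')
  sorted[3] = badcbcccddbcdccb$cbd  (last char: 'd')
  sorted[4] = bcccddbcdccb$cbdbadc  (last char: 'c')
  sorted[5] = bcdccb$cbdbadcbcccdd  (last char: 'd')
  sorted[6] = bdbadcbcccddbcdccb$c  (last char: 'c')
  sorted[7] = cb$cbdbadcbcccddbcdc  (last char: 'c')
  sorted[8] = cbcccddbcdccb$cbdbad  (last char: 'd')
  sorted[9] = cbdbadcbcccddbcdccb$  (last char: '$')
  sorted[10] = ccb$cbdbadcbcccddbcd  (last char: 'd')
  sorted[11] = cccddbcdccb$cbdbadcb  (last char: 'b')
  sorted[12] = ccddbcdccb$cbdbadcbc  (last char: 'c')
  sorted[13] = cdccb$cbdbadcbcccddb  (last char: 'b')
  sorted[14] = cddbcdccb$cbdbadcbcc  (last char: 'c')
  sorted[15] = dbadcbcccddbcdccb$cb  (last char: 'b')
  sorted[16] = dbcdccb$cbdbadcbcccd  (last char: 'd')
  sorted[17] = dcbcccddbcdccb$cbdba  (last char: 'a')
  sorted[18] = dccb$cbdbadcbcccddbc  (last char: 'c')
  sorted[19] = ddbcdccb$cbdbadcbccc  (last char: 'c')
Last column: bbcdcdccd$dbcbcbdacc
Original string S is at sorted index 9

Answer: bbcdcdccd$dbcbcbdacc
9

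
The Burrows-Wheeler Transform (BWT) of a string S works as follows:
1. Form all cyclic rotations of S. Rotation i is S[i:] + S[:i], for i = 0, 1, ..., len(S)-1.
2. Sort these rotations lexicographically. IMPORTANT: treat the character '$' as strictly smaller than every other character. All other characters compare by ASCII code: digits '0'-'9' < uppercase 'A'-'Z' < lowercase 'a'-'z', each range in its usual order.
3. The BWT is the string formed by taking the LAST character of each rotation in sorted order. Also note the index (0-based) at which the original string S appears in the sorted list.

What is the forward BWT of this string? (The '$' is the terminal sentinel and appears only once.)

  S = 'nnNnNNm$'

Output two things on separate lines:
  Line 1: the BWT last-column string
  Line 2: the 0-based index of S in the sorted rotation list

All 8 rotations (rotation i = S[i:]+S[:i]):
  rot[0] = nnNnNNm$
  rot[1] = nNnNNm$n
  rot[2] = NnNNm$nn
  rot[3] = nNNm$nnN
  rot[4] = NNm$nnNn
  rot[5] = Nm$nnNnN
  rot[6] = m$nnNnNN
  rot[7] = $nnNnNNm
Sorted (with $ < everything):
  sorted[0] = $nnNnNNm  (last char: 'm')
  sorted[1] = NNm$nnNn  (last char: 'n')
  sorted[2] = Nm$nnNnN  (last char: 'N')
  sorted[3] = NnNNm$nn  (last char: 'n')
  sorted[4] = m$nnNnNN  (last char: 'N')
  sorted[5] = nNNm$nnN  (last char: 'N')
  sorted[6] = nNnNNm$n  (last char: 'n')
  sorted[7] = nnNnNNm$  (last char: '$')
Last column: mnNnNNn$
Original string S is at sorted index 7

Answer: mnNnNNn$
7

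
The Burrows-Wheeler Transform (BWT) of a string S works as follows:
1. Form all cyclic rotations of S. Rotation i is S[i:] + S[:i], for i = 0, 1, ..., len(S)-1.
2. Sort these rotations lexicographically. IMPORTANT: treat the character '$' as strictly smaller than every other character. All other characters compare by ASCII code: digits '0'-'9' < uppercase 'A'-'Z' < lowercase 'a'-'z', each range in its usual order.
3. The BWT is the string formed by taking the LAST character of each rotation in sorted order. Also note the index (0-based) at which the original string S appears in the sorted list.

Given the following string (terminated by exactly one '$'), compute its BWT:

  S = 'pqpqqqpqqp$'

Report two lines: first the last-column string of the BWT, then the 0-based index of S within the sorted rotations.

All 11 rotations (rotation i = S[i:]+S[:i]):
  rot[0] = pqpqqqpqqp$
  rot[1] = qpqqqpqqp$p
  rot[2] = pqqqpqqp$pq
  rot[3] = qqqpqqp$pqp
  rot[4] = qqpqqp$pqpq
  rot[5] = qpqqp$pqpqq
  rot[6] = pqqp$pqpqqq
  rot[7] = qqp$pqpqqqp
  rot[8] = qp$pqpqqqpq
  rot[9] = p$pqpqqqpqq
  rot[10] = $pqpqqqpqqp
Sorted (with $ < everything):
  sorted[0] = $pqpqqqpqqp  (last char: 'p')
  sorted[1] = p$pqpqqqpqq  (last char: 'q')
  sorted[2] = pqpqqqpqqp$  (last char: '$')
  sorted[3] = pqqp$pqpqqq  (last char: 'q')
  sorted[4] = pqqqpqqp$pq  (last char: 'q')
  sorted[5] = qp$pqpqqqpq  (last char: 'q')
  sorted[6] = qpqqp$pqpqq  (last char: 'q')
  sorted[7] = qpqqqpqqp$p  (last char: 'p')
  sorted[8] = qqp$pqpqqqp  (last char: 'p')
  sorted[9] = qqpqqp$pqpq  (last char: 'q')
  sorted[10] = qqqpqqp$pqp  (last char: 'p')
Last column: pq$qqqqppqp
Original string S is at sorted index 2

Answer: pq$qqqqppqp
2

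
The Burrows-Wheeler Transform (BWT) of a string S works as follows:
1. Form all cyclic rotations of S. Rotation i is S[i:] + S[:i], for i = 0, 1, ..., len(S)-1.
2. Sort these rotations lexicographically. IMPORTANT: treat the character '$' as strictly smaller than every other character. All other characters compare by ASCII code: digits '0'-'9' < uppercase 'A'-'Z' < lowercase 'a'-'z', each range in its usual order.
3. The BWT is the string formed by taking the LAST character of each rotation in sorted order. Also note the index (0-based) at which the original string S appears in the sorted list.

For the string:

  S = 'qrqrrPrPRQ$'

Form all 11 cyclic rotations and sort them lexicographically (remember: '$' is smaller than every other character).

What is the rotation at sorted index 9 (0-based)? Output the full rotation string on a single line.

Answer: rqrrPrPRQ$q

Derivation:
All 11 rotations (rotation i = S[i:]+S[:i]):
  rot[0] = qrqrrPrPRQ$
  rot[1] = rqrrPrPRQ$q
  rot[2] = qrrPrPRQ$qr
  rot[3] = rrPrPRQ$qrq
  rot[4] = rPrPRQ$qrqr
  rot[5] = PrPRQ$qrqrr
  rot[6] = rPRQ$qrqrrP
  rot[7] = PRQ$qrqrrPr
  rot[8] = RQ$qrqrrPrP
  rot[9] = Q$qrqrrPrPR
  rot[10] = $qrqrrPrPRQ
Sorted (with $ < everything):
  sorted[0] = $qrqrrPrPRQ
  sorted[1] = PRQ$qrqrrPr
  sorted[2] = PrPRQ$qrqrr
  sorted[3] = Q$qrqrrPrPR
  sorted[4] = RQ$qrqrrPrP
  sorted[5] = qrqrrPrPRQ$
  sorted[6] = qrrPrPRQ$qr
  sorted[7] = rPRQ$qrqrrP
  sorted[8] = rPrPRQ$qrqr
  sorted[9] = rqrrPrPRQ$q
  sorted[10] = rrPrPRQ$qrq
sorted[9] = rqrrPrPRQ$q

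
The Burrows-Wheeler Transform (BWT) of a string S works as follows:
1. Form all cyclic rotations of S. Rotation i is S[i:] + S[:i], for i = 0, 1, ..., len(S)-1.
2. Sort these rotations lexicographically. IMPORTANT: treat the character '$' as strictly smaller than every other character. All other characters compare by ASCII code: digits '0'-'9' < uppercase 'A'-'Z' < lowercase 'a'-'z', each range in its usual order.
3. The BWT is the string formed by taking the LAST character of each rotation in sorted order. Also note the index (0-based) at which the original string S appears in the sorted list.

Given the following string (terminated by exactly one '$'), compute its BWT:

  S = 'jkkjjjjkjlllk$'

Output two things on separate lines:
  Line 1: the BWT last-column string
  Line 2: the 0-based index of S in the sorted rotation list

All 14 rotations (rotation i = S[i:]+S[:i]):
  rot[0] = jkkjjjjkjlllk$
  rot[1] = kkjjjjkjlllk$j
  rot[2] = kjjjjkjlllk$jk
  rot[3] = jjjjkjlllk$jkk
  rot[4] = jjjkjlllk$jkkj
  rot[5] = jjkjlllk$jkkjj
  rot[6] = jkjlllk$jkkjjj
  rot[7] = kjlllk$jkkjjjj
  rot[8] = jlllk$jkkjjjjk
  rot[9] = lllk$jkkjjjjkj
  rot[10] = llk$jkkjjjjkjl
  rot[11] = lk$jkkjjjjkjll
  rot[12] = k$jkkjjjjkjlll
  rot[13] = $jkkjjjjkjlllk
Sorted (with $ < everything):
  sorted[0] = $jkkjjjjkjlllk  (last char: 'k')
  sorted[1] = jjjjkjlllk$jkk  (last char: 'k')
  sorted[2] = jjjkjlllk$jkkj  (last char: 'j')
  sorted[3] = jjkjlllk$jkkjj  (last char: 'j')
  sorted[4] = jkjlllk$jkkjjj  (last char: 'j')
  sorted[5] = jkkjjjjkjlllk$  (last char: '$')
  sorted[6] = jlllk$jkkjjjjk  (last char: 'k')
  sorted[7] = k$jkkjjjjkjlll  (last char: 'l')
  sorted[8] = kjjjjkjlllk$jk  (last char: 'k')
  sorted[9] = kjlllk$jkkjjjj  (last char: 'j')
  sorted[10] = kkjjjjkjlllk$j  (last char: 'j')
  sorted[11] = lk$jkkjjjjkjll  (last char: 'l')
  sorted[12] = llk$jkkjjjjkjl  (last char: 'l')
  sorted[13] = lllk$jkkjjjjkj  (last char: 'j')
Last column: kkjjj$klkjjllj
Original string S is at sorted index 5

Answer: kkjjj$klkjjllj
5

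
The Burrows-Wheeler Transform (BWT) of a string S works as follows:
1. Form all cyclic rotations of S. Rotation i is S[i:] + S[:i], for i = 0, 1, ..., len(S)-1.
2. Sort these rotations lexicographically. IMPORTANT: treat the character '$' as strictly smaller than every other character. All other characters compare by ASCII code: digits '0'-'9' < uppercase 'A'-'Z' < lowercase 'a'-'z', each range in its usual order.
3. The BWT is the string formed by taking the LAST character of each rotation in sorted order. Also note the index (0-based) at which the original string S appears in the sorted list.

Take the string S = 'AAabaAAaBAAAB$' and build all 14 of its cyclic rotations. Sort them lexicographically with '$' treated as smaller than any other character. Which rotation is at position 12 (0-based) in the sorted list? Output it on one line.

Answer: abaAAaBAAAB$AA

Derivation:
All 14 rotations (rotation i = S[i:]+S[:i]):
  rot[0] = AAabaAAaBAAAB$
  rot[1] = AabaAAaBAAAB$A
  rot[2] = abaAAaBAAAB$AA
  rot[3] = baAAaBAAAB$AAa
  rot[4] = aAAaBAAAB$AAab
  rot[5] = AAaBAAAB$AAaba
  rot[6] = AaBAAAB$AAabaA
  rot[7] = aBAAAB$AAabaAA
  rot[8] = BAAAB$AAabaAAa
  rot[9] = AAAB$AAabaAAaB
  rot[10] = AAB$AAabaAAaBA
  rot[11] = AB$AAabaAAaBAA
  rot[12] = B$AAabaAAaBAAA
  rot[13] = $AAabaAAaBAAAB
Sorted (with $ < everything):
  sorted[0] = $AAabaAAaBAAAB
  sorted[1] = AAAB$AAabaAAaB
  sorted[2] = AAB$AAabaAAaBA
  sorted[3] = AAaBAAAB$AAaba
  sorted[4] = AAabaAAaBAAAB$
  sorted[5] = AB$AAabaAAaBAA
  sorted[6] = AaBAAAB$AAabaA
  sorted[7] = AabaAAaBAAAB$A
  sorted[8] = B$AAabaAAaBAAA
  sorted[9] = BAAAB$AAabaAAa
  sorted[10] = aAAaBAAAB$AAab
  sorted[11] = aBAAAB$AAabaAA
  sorted[12] = abaAAaBAAAB$AA
  sorted[13] = baAAaBAAAB$AAa
sorted[12] = abaAAaBAAAB$AA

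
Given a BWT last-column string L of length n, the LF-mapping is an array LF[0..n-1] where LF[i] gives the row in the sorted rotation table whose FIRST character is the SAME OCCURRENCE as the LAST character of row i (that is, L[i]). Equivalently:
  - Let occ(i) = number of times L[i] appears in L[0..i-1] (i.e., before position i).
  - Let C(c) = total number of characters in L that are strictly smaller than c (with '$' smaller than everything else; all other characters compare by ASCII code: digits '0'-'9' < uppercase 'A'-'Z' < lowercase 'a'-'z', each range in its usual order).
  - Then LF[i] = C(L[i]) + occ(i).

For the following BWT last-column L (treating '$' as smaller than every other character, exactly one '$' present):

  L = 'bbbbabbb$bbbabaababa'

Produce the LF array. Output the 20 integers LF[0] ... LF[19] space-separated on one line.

Char counts: '$':1, 'a':6, 'b':13
C (first-col start): C('$')=0, C('a')=1, C('b')=7
L[0]='b': occ=0, LF[0]=C('b')+0=7+0=7
L[1]='b': occ=1, LF[1]=C('b')+1=7+1=8
L[2]='b': occ=2, LF[2]=C('b')+2=7+2=9
L[3]='b': occ=3, LF[3]=C('b')+3=7+3=10
L[4]='a': occ=0, LF[4]=C('a')+0=1+0=1
L[5]='b': occ=4, LF[5]=C('b')+4=7+4=11
L[6]='b': occ=5, LF[6]=C('b')+5=7+5=12
L[7]='b': occ=6, LF[7]=C('b')+6=7+6=13
L[8]='$': occ=0, LF[8]=C('$')+0=0+0=0
L[9]='b': occ=7, LF[9]=C('b')+7=7+7=14
L[10]='b': occ=8, LF[10]=C('b')+8=7+8=15
L[11]='b': occ=9, LF[11]=C('b')+9=7+9=16
L[12]='a': occ=1, LF[12]=C('a')+1=1+1=2
L[13]='b': occ=10, LF[13]=C('b')+10=7+10=17
L[14]='a': occ=2, LF[14]=C('a')+2=1+2=3
L[15]='a': occ=3, LF[15]=C('a')+3=1+3=4
L[16]='b': occ=11, LF[16]=C('b')+11=7+11=18
L[17]='a': occ=4, LF[17]=C('a')+4=1+4=5
L[18]='b': occ=12, LF[18]=C('b')+12=7+12=19
L[19]='a': occ=5, LF[19]=C('a')+5=1+5=6

Answer: 7 8 9 10 1 11 12 13 0 14 15 16 2 17 3 4 18 5 19 6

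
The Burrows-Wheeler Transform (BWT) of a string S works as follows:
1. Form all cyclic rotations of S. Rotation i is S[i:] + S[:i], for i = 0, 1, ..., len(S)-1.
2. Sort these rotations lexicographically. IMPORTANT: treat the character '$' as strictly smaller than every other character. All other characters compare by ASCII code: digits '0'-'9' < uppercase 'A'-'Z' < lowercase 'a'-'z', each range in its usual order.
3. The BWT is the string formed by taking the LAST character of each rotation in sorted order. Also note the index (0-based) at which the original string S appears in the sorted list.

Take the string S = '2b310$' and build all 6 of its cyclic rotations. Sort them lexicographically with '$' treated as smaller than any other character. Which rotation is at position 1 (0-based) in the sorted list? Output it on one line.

Answer: 0$2b31

Derivation:
All 6 rotations (rotation i = S[i:]+S[:i]):
  rot[0] = 2b310$
  rot[1] = b310$2
  rot[2] = 310$2b
  rot[3] = 10$2b3
  rot[4] = 0$2b31
  rot[5] = $2b310
Sorted (with $ < everything):
  sorted[0] = $2b310
  sorted[1] = 0$2b31
  sorted[2] = 10$2b3
  sorted[3] = 2b310$
  sorted[4] = 310$2b
  sorted[5] = b310$2
sorted[1] = 0$2b31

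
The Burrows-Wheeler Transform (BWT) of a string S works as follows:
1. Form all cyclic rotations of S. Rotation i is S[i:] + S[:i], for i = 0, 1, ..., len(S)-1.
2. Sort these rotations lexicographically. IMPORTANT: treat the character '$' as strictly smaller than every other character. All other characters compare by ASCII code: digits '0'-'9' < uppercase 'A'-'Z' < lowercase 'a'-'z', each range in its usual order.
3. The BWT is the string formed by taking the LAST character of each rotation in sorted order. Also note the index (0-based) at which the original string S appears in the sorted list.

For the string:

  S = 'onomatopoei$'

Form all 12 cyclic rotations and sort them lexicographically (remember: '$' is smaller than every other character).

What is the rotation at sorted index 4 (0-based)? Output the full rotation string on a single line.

All 12 rotations (rotation i = S[i:]+S[:i]):
  rot[0] = onomatopoei$
  rot[1] = nomatopoei$o
  rot[2] = omatopoei$on
  rot[3] = matopoei$ono
  rot[4] = atopoei$onom
  rot[5] = topoei$onoma
  rot[6] = opoei$onomat
  rot[7] = poei$onomato
  rot[8] = oei$onomatop
  rot[9] = ei$onomatopo
  rot[10] = i$onomatopoe
  rot[11] = $onomatopoei
Sorted (with $ < everything):
  sorted[0] = $onomatopoei
  sorted[1] = atopoei$onom
  sorted[2] = ei$onomatopo
  sorted[3] = i$onomatopoe
  sorted[4] = matopoei$ono
  sorted[5] = nomatopoei$o
  sorted[6] = oei$onomatop
  sorted[7] = omatopoei$on
  sorted[8] = onomatopoei$
  sorted[9] = opoei$onomat
  sorted[10] = poei$onomato
  sorted[11] = topoei$onoma
sorted[4] = matopoei$ono

Answer: matopoei$ono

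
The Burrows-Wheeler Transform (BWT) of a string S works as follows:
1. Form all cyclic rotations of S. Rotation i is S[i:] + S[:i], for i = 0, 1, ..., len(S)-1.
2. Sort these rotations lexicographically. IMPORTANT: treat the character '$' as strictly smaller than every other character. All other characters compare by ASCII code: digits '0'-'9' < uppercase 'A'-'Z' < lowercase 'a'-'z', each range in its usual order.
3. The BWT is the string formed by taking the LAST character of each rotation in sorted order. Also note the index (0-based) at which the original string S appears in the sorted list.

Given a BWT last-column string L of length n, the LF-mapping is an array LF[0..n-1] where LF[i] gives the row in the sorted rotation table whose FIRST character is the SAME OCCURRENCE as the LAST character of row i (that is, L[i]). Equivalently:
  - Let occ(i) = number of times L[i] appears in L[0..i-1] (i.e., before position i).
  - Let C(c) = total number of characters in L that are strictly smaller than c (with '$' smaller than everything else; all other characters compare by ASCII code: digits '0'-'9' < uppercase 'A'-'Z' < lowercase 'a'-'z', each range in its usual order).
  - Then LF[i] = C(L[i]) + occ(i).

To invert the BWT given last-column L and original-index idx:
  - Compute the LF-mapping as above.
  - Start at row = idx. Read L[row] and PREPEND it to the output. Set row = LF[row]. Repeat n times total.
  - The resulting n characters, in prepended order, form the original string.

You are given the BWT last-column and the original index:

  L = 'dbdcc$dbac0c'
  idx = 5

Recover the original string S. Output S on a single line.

Answer: cb0dacdcbcd$

Derivation:
LF mapping: 9 3 10 5 6 0 11 4 2 7 1 8
Walk LF starting at row 5, prepending L[row]:
  step 1: row=5, L[5]='$', prepend. Next row=LF[5]=0
  step 2: row=0, L[0]='d', prepend. Next row=LF[0]=9
  step 3: row=9, L[9]='c', prepend. Next row=LF[9]=7
  step 4: row=7, L[7]='b', prepend. Next row=LF[7]=4
  step 5: row=4, L[4]='c', prepend. Next row=LF[4]=6
  step 6: row=6, L[6]='d', prepend. Next row=LF[6]=11
  step 7: row=11, L[11]='c', prepend. Next row=LF[11]=8
  step 8: row=8, L[8]='a', prepend. Next row=LF[8]=2
  step 9: row=2, L[2]='d', prepend. Next row=LF[2]=10
  step 10: row=10, L[10]='0', prepend. Next row=LF[10]=1
  step 11: row=1, L[1]='b', prepend. Next row=LF[1]=3
  step 12: row=3, L[3]='c', prepend. Next row=LF[3]=5
Reversed output: cb0dacdcbcd$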